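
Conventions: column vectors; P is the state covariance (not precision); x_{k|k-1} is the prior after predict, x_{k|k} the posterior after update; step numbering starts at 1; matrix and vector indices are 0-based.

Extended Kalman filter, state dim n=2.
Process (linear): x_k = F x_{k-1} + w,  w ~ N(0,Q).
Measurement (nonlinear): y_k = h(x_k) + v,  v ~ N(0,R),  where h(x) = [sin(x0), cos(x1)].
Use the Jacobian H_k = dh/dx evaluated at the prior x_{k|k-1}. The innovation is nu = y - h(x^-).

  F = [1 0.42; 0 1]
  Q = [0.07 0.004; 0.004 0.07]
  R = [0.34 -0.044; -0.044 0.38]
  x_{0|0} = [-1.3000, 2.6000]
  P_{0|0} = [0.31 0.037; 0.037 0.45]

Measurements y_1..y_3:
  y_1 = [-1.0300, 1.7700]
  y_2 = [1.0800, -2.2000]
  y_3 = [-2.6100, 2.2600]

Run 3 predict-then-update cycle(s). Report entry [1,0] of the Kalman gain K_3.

step 1: x^-=[-0.2080, 2.6000]  P^-=[0.4905 0.2300; 0.2300 0.5200]  H_jac=[0.9784 0.0000; 0.0000 -0.5155]  S=[0.8095 -0.1600; -0.1600 0.5182]  K=[0.5832 -0.0487; 0.1872 -0.4595]  nu=[-0.8235, 2.6269]  x^+=[-0.8163, 1.2388]  P^+=[0.2048 0.0857; 0.0857 0.3547]
step 2: x^-=[-0.2960, 1.2388]  P^-=[0.4094 0.2387; 0.2387 0.4247]  H_jac=[0.9565 0.0000; 0.0000 -0.9454]  S=[0.7146 -0.2598; -0.2598 0.7596]  K=[0.5025 -0.1252; 0.1454 -0.4789]  nu=[1.3717, -2.5259]  x^+=[0.7095, 2.6478]  P^+=[0.1844 0.0737; 0.0737 0.1992]
step 3: x^-=[1.8215, 2.6478]  P^-=[0.3514 0.1614; 0.1614 0.2692]  H_jac=[-0.2481 0.0000; 0.0000 -0.4740]  S=[0.3616 -0.0250; -0.0250 0.4405]  K=[-0.2541 -0.1881; -0.1313 -0.2972]  nu=[-3.5787, 3.1405]  x^+=[2.1403, 2.1843]  P^+=[0.3149 0.1272; 0.1272 0.2261]

K[1,0] = -0.1313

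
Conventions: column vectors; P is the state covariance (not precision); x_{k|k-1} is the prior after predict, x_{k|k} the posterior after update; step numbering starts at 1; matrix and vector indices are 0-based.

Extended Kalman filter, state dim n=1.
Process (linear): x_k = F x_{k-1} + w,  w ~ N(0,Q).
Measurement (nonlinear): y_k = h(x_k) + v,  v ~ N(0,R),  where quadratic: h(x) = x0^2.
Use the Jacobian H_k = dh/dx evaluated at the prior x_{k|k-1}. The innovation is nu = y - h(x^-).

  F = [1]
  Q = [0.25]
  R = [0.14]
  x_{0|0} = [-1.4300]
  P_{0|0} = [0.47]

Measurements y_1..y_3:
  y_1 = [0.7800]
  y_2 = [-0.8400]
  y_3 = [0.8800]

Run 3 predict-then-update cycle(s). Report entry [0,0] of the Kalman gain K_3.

step 1: x^-=[-1.4300]  P^-=[0.7200]  H_jac=[-2.8600]  S=[6.0293]  K=[-0.3415]  nu=[-1.2649]  x^+=[-0.9980]  P^+=[0.0167]
step 2: x^-=[-0.9980]  P^-=[0.2667]  H_jac=[-1.9960]  S=[1.2026]  K=[-0.4427]  nu=[-1.8360]  x^+=[-0.1852]  P^+=[0.0310]
step 3: x^-=[-0.1852]  P^-=[0.2810]  H_jac=[-0.3705]  S=[0.1786]  K=[-0.5831]  nu=[0.8457]  x^+=[-0.6783]  P^+=[0.2203]

K[0,0] = -0.5831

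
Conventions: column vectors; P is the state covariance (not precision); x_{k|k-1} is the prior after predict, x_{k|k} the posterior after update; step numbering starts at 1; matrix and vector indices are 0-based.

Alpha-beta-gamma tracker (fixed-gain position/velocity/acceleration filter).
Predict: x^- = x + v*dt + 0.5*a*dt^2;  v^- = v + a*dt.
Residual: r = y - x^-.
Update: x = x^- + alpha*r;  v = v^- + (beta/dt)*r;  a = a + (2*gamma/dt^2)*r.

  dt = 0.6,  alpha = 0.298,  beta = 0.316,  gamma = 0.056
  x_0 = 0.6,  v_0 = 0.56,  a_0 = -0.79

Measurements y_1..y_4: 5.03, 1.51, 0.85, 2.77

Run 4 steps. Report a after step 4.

a_post = -1.0249

step 1: x_pred=0.7938  r=4.2362  x^+=2.0562  v^+=2.3171  a^+=0.5279
step 2: x_pred=3.5415  r=-2.0315  x^+=2.9361  v^+=1.5639  a^+=-0.1041
step 3: x_pred=3.8557  r=-3.0057  x^+=2.9600  v^+=-0.0815  a^+=-1.0392
step 4: x_pred=2.7240  r=0.0460  x^+=2.7377  v^+=-0.6808  a^+=-1.0249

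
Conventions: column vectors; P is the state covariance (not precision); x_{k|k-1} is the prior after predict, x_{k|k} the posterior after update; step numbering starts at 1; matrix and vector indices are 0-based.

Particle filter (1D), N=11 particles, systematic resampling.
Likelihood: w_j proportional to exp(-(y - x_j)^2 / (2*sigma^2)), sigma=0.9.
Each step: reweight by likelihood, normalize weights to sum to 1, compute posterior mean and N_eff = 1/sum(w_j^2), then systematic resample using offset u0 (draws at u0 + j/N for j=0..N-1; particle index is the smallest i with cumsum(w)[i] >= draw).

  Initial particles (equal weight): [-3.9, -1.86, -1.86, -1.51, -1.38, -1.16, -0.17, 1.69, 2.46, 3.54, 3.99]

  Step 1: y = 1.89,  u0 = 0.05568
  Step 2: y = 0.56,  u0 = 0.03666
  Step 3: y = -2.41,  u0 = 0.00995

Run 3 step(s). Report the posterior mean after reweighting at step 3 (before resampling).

post_mean = 1.6924

step 1: w=[0.0000, 0.0001, 0.0001, 0.0004, 0.0006, 0.0015, 0.0343, 0.4592, 0.3852, 0.0877, 0.0309]  mean=2.1481  Neff=2.7094  idx=[7, 7, 7, 7, 7, 8, 8, 8, 8, 8, 9]
step 2: w=[0.1615, 0.1615, 0.1615, 0.1615, 0.1615, 0.0382, 0.0382, 0.0382, 0.0382, 0.0382, 0.0015]  mean=1.8400  Neff=7.2643  idx=[0, 0, 1, 1, 2, 3, 3, 4, 4, 6, 8]
step 3: w=[0.1108, 0.1108, 0.1108, 0.1108, 0.1108, 0.1108, 0.1108, 0.1108, 0.1108, 0.0016, 0.0016]  mean=1.6924  Neff=9.0560  idx=[0, 0, 1, 2, 3, 4, 5, 5, 6, 7, 8]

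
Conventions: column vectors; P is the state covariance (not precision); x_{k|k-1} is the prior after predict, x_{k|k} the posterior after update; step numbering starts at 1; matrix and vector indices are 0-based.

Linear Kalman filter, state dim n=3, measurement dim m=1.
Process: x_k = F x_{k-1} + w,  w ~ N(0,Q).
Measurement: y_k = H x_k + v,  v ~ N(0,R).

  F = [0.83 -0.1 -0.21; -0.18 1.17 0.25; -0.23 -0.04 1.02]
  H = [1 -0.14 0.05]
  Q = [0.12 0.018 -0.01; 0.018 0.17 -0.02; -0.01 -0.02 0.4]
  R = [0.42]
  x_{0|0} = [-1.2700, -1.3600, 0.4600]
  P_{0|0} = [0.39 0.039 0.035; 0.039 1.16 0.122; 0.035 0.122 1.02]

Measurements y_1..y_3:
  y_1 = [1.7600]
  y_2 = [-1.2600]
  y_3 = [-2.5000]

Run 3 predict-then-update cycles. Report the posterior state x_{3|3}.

step 1: x^-=[-1.0147, -1.2476, 0.8157]  P^-=[0.4317 -0.2154 -0.2788; -0.2154 1.8861 0.3277; -0.2788 0.3277 1.4580]  S=[0.9202]  K=[0.4868; -0.5033; -0.2736]  nu=[2.5593]  x^+=[0.2311, -2.5355, 0.1155]  P^+=[0.2137 0.0100 -0.1562; 0.0100 1.6531 0.2010; -0.1562 0.2010 1.3892]
step 2: x^-=[0.4211, -2.9793, 0.1660]  P^-=[0.4062 -0.3631 -0.5005; -0.3631 2.6540 0.5386; -0.5005 0.5386 1.9163]  S=[0.9271]  K=[0.4660; -0.7634; -0.5178]  nu=[-2.1065]  x^+=[-0.5605, -1.3713, 1.2568]  P^+=[0.2049 -0.0333 -0.2768; -0.0333 2.1138 0.1722; -0.2768 0.1722 1.6677]
step 3: x^-=[-0.5920, -1.1893, 1.4657]  P^-=[0.4651 -0.4949 -0.6613; -0.4949 3.3141 0.5940; -0.6613 0.5940 2.2645]  S=[1.0198]  K=[0.4916; -0.9111; -0.6190]  nu=[-2.1478]  x^+=[-1.6478, 0.7675, 2.7952]  P^+=[0.2187 -0.0382 -0.3510; -0.0382 2.4675 0.0188; -0.3510 0.0188 1.8738]

x_post = [-1.6478, 0.7675, 2.7952]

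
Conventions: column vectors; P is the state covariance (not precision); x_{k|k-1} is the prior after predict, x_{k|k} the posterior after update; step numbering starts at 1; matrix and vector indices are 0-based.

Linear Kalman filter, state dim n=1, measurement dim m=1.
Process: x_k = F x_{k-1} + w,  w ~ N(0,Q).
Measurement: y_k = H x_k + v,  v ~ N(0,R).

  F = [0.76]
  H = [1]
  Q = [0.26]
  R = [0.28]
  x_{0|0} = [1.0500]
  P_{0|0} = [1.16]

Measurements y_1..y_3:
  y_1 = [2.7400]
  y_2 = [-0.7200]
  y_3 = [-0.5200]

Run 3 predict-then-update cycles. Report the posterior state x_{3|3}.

step 1: x^-=[0.7980]  P^-=[0.9300]  S=[1.2100]  K=[0.7686]  nu=[1.9420]  x^+=[2.2906]  P^+=[0.2152]
step 2: x^-=[1.7409]  P^-=[0.3843]  S=[0.6643]  K=[0.5785]  nu=[-2.4609]  x^+=[0.3172]  P^+=[0.1620]
step 3: x^-=[0.2411]  P^-=[0.3536]  S=[0.6336]  K=[0.5581]  nu=[-0.7611]  x^+=[-0.1836]  P^+=[0.1563]

x_post = [-0.1836]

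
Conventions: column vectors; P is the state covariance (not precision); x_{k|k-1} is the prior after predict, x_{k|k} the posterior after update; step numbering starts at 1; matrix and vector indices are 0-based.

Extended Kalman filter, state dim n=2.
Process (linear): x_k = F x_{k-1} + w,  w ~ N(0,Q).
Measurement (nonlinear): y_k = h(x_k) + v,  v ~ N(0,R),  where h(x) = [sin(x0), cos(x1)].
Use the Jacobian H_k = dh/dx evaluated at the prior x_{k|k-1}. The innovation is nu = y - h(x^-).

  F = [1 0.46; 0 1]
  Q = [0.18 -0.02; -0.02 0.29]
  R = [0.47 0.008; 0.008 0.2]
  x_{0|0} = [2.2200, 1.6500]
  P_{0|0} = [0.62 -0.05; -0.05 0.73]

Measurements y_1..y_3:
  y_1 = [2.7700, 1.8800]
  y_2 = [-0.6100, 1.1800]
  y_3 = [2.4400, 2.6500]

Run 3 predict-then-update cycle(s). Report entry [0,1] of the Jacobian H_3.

step 1: x^-=[2.9790, 1.6500]  P^-=[0.9085 0.2658; 0.2658 1.0200]  H_jac=[-0.9868 0.0000; 0.0000 -0.9969]  S=[1.3547 0.2695; 0.2695 1.2136]  K=[-0.6469 -0.0747; -0.0282 -0.8316]  nu=[2.6081, 1.9591]  x^+=[1.1454, -0.0527]  P^+=[0.3087 0.0202; 0.0202 0.1671]
step 2: x^-=[1.1212, -0.0527]  P^-=[0.5426 0.0770; 0.0770 0.4571]  H_jac=[0.4346 0.0000; 0.0000 0.0527]  S=[0.5725 0.0098; 0.0098 0.2013]  K=[0.4119 0.0002; 0.0565 0.1169]  nu=[-1.5106, 0.1814]  x^+=[0.4989, -0.1168]  P^+=[0.4455 0.0632; 0.0632 0.4524]
step 3: x^-=[0.4452, -0.1168]  P^-=[0.7794 0.2513; 0.2513 0.7424]  H_jac=[0.9025 0.0000; 0.0000 0.1166]  S=[1.1048 0.0344; 0.0344 0.2101]  K=[0.6356 0.0353; 0.1934 0.3802]  nu=[2.0094, 1.6568]  x^+=[1.7807, 0.9017]  P^+=[0.3313 0.1041; 0.1041 0.6656]

H_jac[0,1] = 0.0000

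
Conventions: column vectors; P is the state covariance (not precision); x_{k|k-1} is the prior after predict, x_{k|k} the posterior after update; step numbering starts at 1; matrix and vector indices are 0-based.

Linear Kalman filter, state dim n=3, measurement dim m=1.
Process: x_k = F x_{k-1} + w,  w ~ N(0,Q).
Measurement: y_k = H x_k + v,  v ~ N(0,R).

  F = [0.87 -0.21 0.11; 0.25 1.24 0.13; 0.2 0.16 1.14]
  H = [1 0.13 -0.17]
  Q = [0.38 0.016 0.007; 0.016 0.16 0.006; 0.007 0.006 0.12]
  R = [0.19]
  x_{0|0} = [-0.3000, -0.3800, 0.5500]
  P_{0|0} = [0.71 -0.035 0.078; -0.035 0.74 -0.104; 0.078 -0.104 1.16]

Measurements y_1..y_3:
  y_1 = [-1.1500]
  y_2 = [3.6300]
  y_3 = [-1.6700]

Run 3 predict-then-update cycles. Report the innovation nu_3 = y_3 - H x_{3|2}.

innov = [-4.2759]

step 1: x^-=[-0.1207, -0.4747, 0.5062]  P^-=[0.9966 -0.0420 0.3499; -0.0420 1.3116 0.2252; 0.3499 0.2252 1.6703]  S=[1.1172]  K=[0.8339; 0.0808; 0.0852]  nu=[-0.8815]  x^+=[-0.8558, -0.5459, 0.4311]  P^+=[0.2197 -0.1172 0.2705; -0.1172 1.3044 0.2175; 0.2705 0.2175 1.6622]
step 2: x^-=[-0.5825, -0.8348, 0.2329]  P^-=[0.7085 -0.3107 0.4244; -0.3107 2.2224 0.8845; 0.4244 0.8845 2.5175]  S=[0.7446]  K=[0.8003; -0.2311; 0.1496]  nu=[4.3606]  x^+=[2.9074, -1.8428, 0.8853]  P^+=[0.2315 -0.1729 0.3352; -0.1729 2.1826 0.9102; 0.3352 0.9102 2.5008]
step 3: x^-=[3.0138, -1.4431, 1.2959]  P^-=[0.7671 -0.4973 0.4087; -0.4973 3.7808 2.1813; 0.4087 2.1813 3.9091]  S=[0.7693]  K=[0.8228; -0.4896; 0.0361]  nu=[-4.2759]  x^+=[-0.5043, 0.6501, 1.1416]  P^+=[0.2463 -0.1874 0.3859; -0.1874 3.5964 2.1949; 0.3859 2.1949 3.9081]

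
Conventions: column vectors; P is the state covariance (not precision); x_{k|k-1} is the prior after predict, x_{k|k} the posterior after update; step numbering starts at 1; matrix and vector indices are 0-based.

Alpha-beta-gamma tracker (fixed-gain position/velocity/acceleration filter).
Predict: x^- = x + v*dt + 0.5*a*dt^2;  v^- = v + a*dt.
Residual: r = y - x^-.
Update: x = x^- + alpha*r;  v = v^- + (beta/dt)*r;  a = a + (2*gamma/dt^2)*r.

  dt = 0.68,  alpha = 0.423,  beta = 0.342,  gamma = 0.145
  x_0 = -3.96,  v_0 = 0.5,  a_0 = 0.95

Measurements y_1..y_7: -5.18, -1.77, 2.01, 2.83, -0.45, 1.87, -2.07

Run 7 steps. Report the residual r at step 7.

resid = -5.8443

step 1: x_pred=-3.4004  r=-1.7796  x^+=-4.1531  v^+=0.2509  a^+=-0.1661
step 2: x_pred=-4.0209  r=2.2509  x^+=-3.0688  v^+=1.2701  a^+=1.2456
step 3: x_pred=-1.9172  r=3.9272  x^+=-0.2560  v^+=4.0922  a^+=3.7085
step 4: x_pred=3.3841  r=-0.5541  x^+=3.1497  v^+=6.3353  a^+=3.3610
step 5: x_pred=8.2348  r=-8.6848  x^+=4.5611  v^+=4.2528  a^+=-2.0858
step 6: x_pred=6.9708  r=-5.1008  x^+=4.8132  v^+=0.2691  a^+=-5.2848
step 7: x_pred=3.7743  r=-5.8443  x^+=1.3022  v^+=-6.2639  a^+=-8.9501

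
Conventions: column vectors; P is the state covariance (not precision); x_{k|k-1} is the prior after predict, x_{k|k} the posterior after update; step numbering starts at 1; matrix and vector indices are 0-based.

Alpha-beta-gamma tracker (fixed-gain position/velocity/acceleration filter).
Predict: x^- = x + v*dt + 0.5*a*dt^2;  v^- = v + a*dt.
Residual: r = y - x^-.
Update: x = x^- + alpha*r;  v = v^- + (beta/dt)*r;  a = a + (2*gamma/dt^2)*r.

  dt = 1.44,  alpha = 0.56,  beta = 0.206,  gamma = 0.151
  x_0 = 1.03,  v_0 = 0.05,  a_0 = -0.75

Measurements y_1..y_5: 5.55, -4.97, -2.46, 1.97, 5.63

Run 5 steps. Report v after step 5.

step 1: x_pred=0.3244  r=5.2256  x^+=3.2507  v^+=-0.2824  a^+=0.0111
step 2: x_pred=2.8555  r=-7.8255  x^+=-1.5268  v^+=-1.3860  a^+=-1.1286
step 3: x_pred=-4.6928  r=2.2328  x^+=-3.4424  v^+=-2.6918  a^+=-0.8035
step 4: x_pred=-8.1517  r=10.1217  x^+=-2.4836  v^+=-2.4009  a^+=0.6707
step 5: x_pred=-5.2454  r=10.8754  x^+=0.8448  v^+=0.1207  a^+=2.2546

v_post = 0.1207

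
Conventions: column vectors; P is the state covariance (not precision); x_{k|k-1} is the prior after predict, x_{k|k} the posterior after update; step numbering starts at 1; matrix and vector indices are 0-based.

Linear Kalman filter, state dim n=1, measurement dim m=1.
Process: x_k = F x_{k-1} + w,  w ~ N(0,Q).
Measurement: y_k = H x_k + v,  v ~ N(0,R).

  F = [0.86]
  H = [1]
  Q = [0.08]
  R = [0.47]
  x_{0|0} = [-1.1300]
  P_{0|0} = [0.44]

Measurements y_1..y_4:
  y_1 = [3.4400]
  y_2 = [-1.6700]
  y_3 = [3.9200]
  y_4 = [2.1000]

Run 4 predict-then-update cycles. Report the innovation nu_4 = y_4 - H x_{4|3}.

step 1: x^-=[-0.9718]  P^-=[0.4054]  S=[0.8754]  K=[0.4631]  nu=[4.4118]  x^+=[1.0714]  P^+=[0.2177]
step 2: x^-=[0.9214]  P^-=[0.2410]  S=[0.7110]  K=[0.3389]  nu=[-2.5914]  x^+=[0.0430]  P^+=[0.1593]
step 3: x^-=[0.0370]  P^-=[0.1978]  S=[0.6678]  K=[0.2962]  nu=[3.8830]  x^+=[1.1872]  P^+=[0.1392]
step 4: x^-=[1.0210]  P^-=[0.1830]  S=[0.6530]  K=[0.2802]  nu=[1.0790]  x^+=[1.3234]  P^+=[0.1317]

innov = [1.0790]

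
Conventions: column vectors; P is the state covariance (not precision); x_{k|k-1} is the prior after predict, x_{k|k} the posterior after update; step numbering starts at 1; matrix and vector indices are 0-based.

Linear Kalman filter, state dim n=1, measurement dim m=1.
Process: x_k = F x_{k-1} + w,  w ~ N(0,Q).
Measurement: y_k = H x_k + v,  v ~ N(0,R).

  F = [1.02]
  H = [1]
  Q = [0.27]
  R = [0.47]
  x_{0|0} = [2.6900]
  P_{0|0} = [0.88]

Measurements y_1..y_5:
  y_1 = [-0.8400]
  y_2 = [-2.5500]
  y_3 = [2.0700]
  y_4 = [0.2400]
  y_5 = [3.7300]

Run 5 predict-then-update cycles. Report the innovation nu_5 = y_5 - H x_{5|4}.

step 1: x^-=[2.7438]  P^-=[1.1856]  S=[1.6556]  K=[0.7161]  nu=[-3.5838]  x^+=[0.1774]  P^+=[0.3366]
step 2: x^-=[0.1810]  P^-=[0.6202]  S=[1.0902]  K=[0.5689]  nu=[-2.7310]  x^+=[-1.3726]  P^+=[0.2674]
step 3: x^-=[-1.4001]  P^-=[0.5482]  S=[1.0182]  K=[0.5384]  nu=[3.4701]  x^+=[0.4682]  P^+=[0.2530]
step 4: x^-=[0.4775]  P^-=[0.5333]  S=[1.0033]  K=[0.5315]  nu=[-0.2375]  x^+=[0.3513]  P^+=[0.2498]
step 5: x^-=[0.3583]  P^-=[0.5299]  S=[0.9999]  K=[0.5300]  nu=[3.3717]  x^+=[2.1452]  P^+=[0.2491]

innov = [3.3717]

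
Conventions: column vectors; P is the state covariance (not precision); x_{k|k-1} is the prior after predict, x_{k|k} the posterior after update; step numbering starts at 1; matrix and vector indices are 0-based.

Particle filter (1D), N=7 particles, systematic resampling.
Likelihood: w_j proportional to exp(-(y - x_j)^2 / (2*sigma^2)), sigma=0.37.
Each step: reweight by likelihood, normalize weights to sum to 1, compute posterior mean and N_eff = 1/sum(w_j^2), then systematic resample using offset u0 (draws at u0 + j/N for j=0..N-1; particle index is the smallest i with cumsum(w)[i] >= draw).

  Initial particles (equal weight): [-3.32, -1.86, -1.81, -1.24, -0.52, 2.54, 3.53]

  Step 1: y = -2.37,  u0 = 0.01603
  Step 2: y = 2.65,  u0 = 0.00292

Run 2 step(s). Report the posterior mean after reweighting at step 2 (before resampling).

step 1: w=[0.0493, 0.5148, 0.4234, 0.0126, 0.0000, 0.0000, 0.0000]  mean=-1.9030  Neff=2.2380  idx=[0, 1, 1, 1, 2, 2, 2]
step 2: w=[0.0000, 0.0542, 0.0542, 0.0542, 0.2791, 0.2791, 0.2791]  mean=-1.8181  Neff=4.1237  idx=[1, 3, 4, 4, 5, 5, 6]

post_mean = -1.8181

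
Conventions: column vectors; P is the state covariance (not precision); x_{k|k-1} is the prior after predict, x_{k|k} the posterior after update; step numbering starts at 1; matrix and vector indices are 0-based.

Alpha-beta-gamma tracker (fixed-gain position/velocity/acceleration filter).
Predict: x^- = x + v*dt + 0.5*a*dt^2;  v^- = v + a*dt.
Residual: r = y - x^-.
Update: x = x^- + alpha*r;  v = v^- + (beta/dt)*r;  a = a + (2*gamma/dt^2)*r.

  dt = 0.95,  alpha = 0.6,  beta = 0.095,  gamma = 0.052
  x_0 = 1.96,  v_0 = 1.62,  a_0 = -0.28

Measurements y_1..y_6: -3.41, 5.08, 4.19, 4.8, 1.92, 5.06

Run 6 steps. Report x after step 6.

step 1: x_pred=3.3726  r=-6.7827  x^+=-0.6969  v^+=0.6757  a^+=-1.0616
step 2: x_pred=-0.5340  r=5.6140  x^+=2.8344  v^+=0.2286  a^+=-0.4147
step 3: x_pred=2.8645  r=1.3255  x^+=3.6598  v^+=-0.0328  a^+=-0.2619
step 4: x_pred=3.5105  r=1.2895  x^+=4.2842  v^+=-0.1526  a^+=-0.1133
step 5: x_pred=4.0881  r=-2.1681  x^+=2.7872  v^+=-0.4771  a^+=-0.3632
step 6: x_pred=2.1701  r=2.8899  x^+=3.9040  v^+=-0.5331  a^+=-0.0301

x_post = 3.9040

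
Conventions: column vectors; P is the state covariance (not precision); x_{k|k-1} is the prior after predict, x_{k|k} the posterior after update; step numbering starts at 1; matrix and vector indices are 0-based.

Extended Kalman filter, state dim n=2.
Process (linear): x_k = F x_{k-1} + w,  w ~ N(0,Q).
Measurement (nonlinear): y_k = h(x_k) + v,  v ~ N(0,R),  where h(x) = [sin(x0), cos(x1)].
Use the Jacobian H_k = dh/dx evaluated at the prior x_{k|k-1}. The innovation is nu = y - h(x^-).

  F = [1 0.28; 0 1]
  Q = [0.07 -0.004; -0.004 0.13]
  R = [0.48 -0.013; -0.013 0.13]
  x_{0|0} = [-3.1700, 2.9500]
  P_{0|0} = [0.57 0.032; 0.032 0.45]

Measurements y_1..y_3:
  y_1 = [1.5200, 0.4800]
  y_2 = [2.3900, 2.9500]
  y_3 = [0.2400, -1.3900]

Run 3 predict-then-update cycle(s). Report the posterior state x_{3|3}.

x_post = [-5.6213, -2.2807]

step 1: x^-=[-2.3440, 2.9500]  P^-=[0.6932 0.1540; 0.1540 0.5800]  H_jac=[-0.6984 0.0000; 0.0000 -0.1904]  S=[0.8181 0.0075; 0.0075 0.1510]  K=[-0.5903 -0.1649; -0.1248 -0.7251]  nu=[2.2357, 1.4617]  x^+=[-3.9047, 1.6110]  P^+=[0.4026 0.0723; 0.0723 0.4865]
step 2: x^-=[-3.4536, 1.6110]  P^-=[0.5512 0.2045; 0.2045 0.6165]  H_jac=[-0.9517 0.0000; 0.0000 -0.9992]  S=[0.9793 0.1815; 0.1815 0.7455]  K=[-0.5078 -0.1505; -0.0478 -0.8147]  nu=[2.0830, 2.9902]  x^+=[-4.9614, -0.9245]  P^+=[0.2541 0.0130; 0.0130 0.1054]
step 3: x^-=[-5.2203, -0.9245]  P^-=[0.3396 0.0385; 0.0385 0.2354]  H_jac=[0.4863 0.0000; 0.0000 0.7983]  S=[0.5603 0.0019; 0.0019 0.2800]  K=[0.2944 0.1077; 0.0311 0.6708]  nu=[-0.6338, -1.9922]  x^+=[-5.6213, -2.2807]  P^+=[0.2877 0.0127; 0.0127 0.1087]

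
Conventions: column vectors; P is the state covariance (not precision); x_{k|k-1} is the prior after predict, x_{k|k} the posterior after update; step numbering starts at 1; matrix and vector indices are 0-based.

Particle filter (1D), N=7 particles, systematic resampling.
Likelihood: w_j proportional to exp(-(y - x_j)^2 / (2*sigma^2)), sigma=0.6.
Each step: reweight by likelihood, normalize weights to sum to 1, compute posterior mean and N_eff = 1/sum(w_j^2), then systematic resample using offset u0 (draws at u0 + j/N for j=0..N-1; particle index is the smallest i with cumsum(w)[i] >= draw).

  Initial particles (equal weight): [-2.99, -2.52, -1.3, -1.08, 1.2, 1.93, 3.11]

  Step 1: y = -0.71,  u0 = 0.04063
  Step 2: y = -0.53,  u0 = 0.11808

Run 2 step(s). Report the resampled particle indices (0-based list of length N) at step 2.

step 1: w=[0.0005, 0.0072, 0.4220, 0.5659, 0.0043, 0.0000, 0.0000]  mean=-1.1743  Neff=2.0064  idx=[2, 2, 2, 3, 3, 3, 3]
step 2: w=[0.1113, 0.1113, 0.1113, 0.1665, 0.1665, 0.1665, 0.1665]  mean=-1.1534  Neff=6.7524  idx=[1, 2, 3, 4, 5, 5, 6]

resampled_idx = [1, 2, 3, 4, 5, 5, 6]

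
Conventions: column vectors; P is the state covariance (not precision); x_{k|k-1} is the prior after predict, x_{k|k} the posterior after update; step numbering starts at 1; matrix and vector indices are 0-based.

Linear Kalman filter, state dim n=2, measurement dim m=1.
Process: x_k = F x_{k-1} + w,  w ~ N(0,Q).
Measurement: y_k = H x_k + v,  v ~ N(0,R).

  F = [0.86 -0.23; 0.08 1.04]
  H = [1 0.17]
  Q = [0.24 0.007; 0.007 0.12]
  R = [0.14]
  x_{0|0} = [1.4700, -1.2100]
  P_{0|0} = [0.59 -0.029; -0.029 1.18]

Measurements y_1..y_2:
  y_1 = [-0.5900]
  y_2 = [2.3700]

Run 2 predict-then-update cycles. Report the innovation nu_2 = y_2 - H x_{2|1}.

innov = [2.3844]

step 1: x^-=[1.5425, -1.1408]  P^-=[0.7503 -0.2601; -0.2601 1.3952]  S=[0.8422]  K=[0.8384; -0.0272]  nu=[-1.9386]  x^+=[-0.0828, -1.0881]  P^+=[0.1583 -0.2409; -0.2409 1.3946]
step 2: x^-=[0.1791, -1.1383]  P^-=[0.5262 -0.5267; -0.5267 1.5893]  S=[0.5330]  K=[0.8192; -0.4813]  nu=[2.3844]  x^+=[2.1323, -2.2858]  P^+=[0.1685 -0.3166; -0.3166 1.4659]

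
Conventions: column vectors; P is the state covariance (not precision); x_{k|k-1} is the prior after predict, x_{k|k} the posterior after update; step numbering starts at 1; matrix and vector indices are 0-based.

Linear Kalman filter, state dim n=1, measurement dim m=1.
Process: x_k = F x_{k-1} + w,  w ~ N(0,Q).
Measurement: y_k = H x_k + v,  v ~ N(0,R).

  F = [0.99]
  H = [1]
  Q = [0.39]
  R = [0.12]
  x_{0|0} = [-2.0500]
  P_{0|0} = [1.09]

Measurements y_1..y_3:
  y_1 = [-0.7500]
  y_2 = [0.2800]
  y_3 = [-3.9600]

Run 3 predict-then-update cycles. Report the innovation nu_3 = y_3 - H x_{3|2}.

innov = [-4.0224]

step 1: x^-=[-2.0295]  P^-=[1.4583]  S=[1.5783]  K=[0.9240]  nu=[1.2795]  x^+=[-0.8473]  P^+=[0.1109]
step 2: x^-=[-0.8388]  P^-=[0.4987]  S=[0.6187]  K=[0.8060]  nu=[1.1188]  x^+=[0.0630]  P^+=[0.0967]
step 3: x^-=[0.0624]  P^-=[0.4848]  S=[0.6048]  K=[0.8016]  nu=[-4.0224]  x^+=[-3.1619]  P^+=[0.0962]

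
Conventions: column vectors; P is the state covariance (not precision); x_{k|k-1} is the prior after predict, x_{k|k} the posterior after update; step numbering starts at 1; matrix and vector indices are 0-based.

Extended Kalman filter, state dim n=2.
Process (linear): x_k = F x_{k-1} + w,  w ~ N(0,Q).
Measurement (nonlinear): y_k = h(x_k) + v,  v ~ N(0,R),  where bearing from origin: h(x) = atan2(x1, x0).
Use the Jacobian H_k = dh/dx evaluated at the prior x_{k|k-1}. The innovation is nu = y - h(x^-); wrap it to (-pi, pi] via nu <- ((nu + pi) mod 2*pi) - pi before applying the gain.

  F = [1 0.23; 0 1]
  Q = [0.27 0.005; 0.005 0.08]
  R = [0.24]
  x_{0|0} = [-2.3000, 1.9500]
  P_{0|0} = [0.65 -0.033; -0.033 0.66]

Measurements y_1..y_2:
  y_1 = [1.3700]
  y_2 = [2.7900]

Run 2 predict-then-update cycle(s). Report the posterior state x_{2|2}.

x_post = [-1.5314, 2.2846]

step 1: x^-=[-1.8515, 1.9500]  P^-=[0.9397 0.1238; 0.1238 0.7400]  H_jac=[-0.2697 -0.2561]  S=[0.3740]  K=[-0.7625; -0.5960]  nu=[-0.9603]  x^+=[-1.1193, 2.5223]  P^+=[0.7223 -0.0461; -0.0461 0.6072]
step 2: x^-=[-0.5392, 2.5223]  P^-=[1.0032 0.0985; 0.0985 0.6872]  H_jac=[-0.3791 -0.0810]  S=[0.3948]  K=[-0.9837; -0.2357]  nu=[1.0086]  x^+=[-1.5314, 2.2846]  P^+=[0.6212 0.0070; 0.0070 0.6652]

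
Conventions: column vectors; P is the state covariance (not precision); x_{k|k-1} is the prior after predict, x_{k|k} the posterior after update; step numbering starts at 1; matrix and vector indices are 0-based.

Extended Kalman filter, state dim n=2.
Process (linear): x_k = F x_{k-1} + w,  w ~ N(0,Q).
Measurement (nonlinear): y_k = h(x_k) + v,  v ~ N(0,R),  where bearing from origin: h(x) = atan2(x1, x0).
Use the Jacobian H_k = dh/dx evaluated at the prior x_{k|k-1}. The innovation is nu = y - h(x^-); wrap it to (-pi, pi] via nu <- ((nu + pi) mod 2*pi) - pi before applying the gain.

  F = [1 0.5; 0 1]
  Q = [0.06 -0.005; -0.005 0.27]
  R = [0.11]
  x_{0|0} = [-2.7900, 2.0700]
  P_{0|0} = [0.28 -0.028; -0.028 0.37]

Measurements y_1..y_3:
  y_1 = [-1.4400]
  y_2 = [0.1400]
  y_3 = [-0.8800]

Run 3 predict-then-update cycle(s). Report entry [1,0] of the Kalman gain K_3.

step 1: x^-=[-1.7550, 2.0700]  P^-=[0.4045 0.1520; 0.1520 0.6400]  H_jac=[-0.2811 -0.2383]  S=[0.1987]  K=[-0.7546; -0.9827]  nu=[2.5692]  x^+=[-3.6937, -0.4548]  P^+=[0.2914 0.0047; 0.0047 0.4481]
step 2: x^-=[-3.9212, -0.4548]  P^-=[0.4681 0.2237; 0.2237 0.7181]  H_jac=[0.0292 -0.2516]  S=[0.1526]  K=[-0.2795; -1.1415]  nu=[-3.1171]  x^+=[-3.0501, 3.1034]  P^+=[0.4562 0.1751; 0.1751 0.5193]
step 3: x^-=[-1.4984, 3.1034]  P^-=[0.8211 0.4297; 0.4297 0.7893]  H_jac=[-0.2613 -0.1262]  S=[0.2070]  K=[-1.2986; -1.0237]  nu=[-2.9006]  x^+=[2.2684, 6.0728]  P^+=[0.4720 0.1546; 0.1546 0.5724]

K[1,0] = -1.0237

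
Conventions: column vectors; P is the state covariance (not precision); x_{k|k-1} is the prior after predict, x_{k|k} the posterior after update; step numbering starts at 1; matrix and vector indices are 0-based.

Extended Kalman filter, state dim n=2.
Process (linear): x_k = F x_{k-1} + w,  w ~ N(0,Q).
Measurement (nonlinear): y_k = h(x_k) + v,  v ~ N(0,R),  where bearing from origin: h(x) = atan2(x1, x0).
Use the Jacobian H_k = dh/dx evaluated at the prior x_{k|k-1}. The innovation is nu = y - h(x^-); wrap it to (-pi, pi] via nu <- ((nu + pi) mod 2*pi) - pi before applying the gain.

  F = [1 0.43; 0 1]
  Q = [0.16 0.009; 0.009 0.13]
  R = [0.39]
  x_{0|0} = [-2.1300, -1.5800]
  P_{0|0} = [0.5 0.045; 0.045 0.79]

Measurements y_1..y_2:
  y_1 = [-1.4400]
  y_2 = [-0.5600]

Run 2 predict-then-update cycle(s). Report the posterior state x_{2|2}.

step 1: x^-=[-2.8094, -1.5800]  P^-=[0.8448 0.3937; 0.3937 0.9200]  H_jac=[0.1521 -0.2704]  S=[0.4444]  K=[0.0495; -0.4251]  nu=[1.1893]  x^+=[-2.7505, -2.0855]  P^+=[0.8437 0.4031; 0.4031 0.8397]
step 2: x^-=[-3.6473, -2.0855]  P^-=[1.5056 0.7731; 0.7731 0.9697]  H_jac=[0.1181 -0.2066]  S=[0.4147]  K=[0.0437; -0.2629]  nu=[2.0622]  x^+=[-3.5571, -2.6277]  P^+=[1.5048 0.7779; 0.7779 0.9410]

x_post = [-3.5571, -2.6277]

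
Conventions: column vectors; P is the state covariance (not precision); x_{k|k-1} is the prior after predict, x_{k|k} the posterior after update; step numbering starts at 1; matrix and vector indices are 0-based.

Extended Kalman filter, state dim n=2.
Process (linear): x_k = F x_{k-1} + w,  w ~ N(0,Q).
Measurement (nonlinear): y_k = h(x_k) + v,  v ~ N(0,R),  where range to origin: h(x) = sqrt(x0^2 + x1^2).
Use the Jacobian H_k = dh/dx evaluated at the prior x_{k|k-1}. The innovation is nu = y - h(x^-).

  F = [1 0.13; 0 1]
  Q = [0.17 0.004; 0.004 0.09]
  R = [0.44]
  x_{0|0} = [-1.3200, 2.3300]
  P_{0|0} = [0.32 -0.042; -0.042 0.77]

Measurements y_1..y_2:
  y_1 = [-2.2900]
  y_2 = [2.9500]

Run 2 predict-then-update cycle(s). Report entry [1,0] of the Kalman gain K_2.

K[1,0] = -0.4202

step 1: x^-=[-1.0171, 2.3300]  P^-=[0.4921 0.0621; 0.0621 0.8600]  H_jac=[-0.4001 0.9165]  S=[1.1956]  K=[-0.1171; 0.6385]  nu=[-4.8323]  x^+=[-0.4514, -0.7553]  P^+=[0.4757 0.1515; 0.1515 0.3726]
step 2: x^-=[-0.5496, -0.7553]  P^-=[0.6914 0.2039; 0.2039 0.4626]  H_jac=[-0.5884 -0.8086]  S=[1.1758]  K=[-0.4862; -0.4202]  nu=[2.0159]  x^+=[-1.5297, -1.6023]  P^+=[0.4134 -0.0363; -0.0363 0.2551]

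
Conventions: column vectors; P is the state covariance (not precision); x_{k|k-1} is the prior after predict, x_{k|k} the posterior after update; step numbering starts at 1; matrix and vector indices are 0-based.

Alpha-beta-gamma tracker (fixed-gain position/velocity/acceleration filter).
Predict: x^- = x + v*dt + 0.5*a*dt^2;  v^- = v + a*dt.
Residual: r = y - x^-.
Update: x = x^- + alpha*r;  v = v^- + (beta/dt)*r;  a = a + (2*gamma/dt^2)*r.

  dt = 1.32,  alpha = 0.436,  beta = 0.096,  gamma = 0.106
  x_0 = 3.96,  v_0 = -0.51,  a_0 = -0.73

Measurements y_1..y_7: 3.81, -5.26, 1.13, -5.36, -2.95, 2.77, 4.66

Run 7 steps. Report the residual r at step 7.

resid = 8.7509

step 1: x_pred=2.6508  r=1.1592  x^+=3.1562  v^+=-1.3893  a^+=-0.5890
step 2: x_pred=0.8093  r=-6.0693  x^+=-1.8369  v^+=-2.6081  a^+=-1.3274
step 3: x_pred=-6.4361  r=7.5661  x^+=-3.1373  v^+=-3.8101  a^+=-0.4068
step 4: x_pred=-8.5210  r=3.1610  x^+=-7.1428  v^+=-4.1172  a^+=-0.0222
step 5: x_pred=-12.5969  r=9.6469  x^+=-8.3908  v^+=-3.4449  a^+=1.1515
step 6: x_pred=-11.9350  r=14.7050  x^+=-5.5236  v^+=-0.8555  a^+=2.9407
step 7: x_pred=-4.0909  r=8.7509  x^+=-0.2755  v^+=3.6626  a^+=4.0054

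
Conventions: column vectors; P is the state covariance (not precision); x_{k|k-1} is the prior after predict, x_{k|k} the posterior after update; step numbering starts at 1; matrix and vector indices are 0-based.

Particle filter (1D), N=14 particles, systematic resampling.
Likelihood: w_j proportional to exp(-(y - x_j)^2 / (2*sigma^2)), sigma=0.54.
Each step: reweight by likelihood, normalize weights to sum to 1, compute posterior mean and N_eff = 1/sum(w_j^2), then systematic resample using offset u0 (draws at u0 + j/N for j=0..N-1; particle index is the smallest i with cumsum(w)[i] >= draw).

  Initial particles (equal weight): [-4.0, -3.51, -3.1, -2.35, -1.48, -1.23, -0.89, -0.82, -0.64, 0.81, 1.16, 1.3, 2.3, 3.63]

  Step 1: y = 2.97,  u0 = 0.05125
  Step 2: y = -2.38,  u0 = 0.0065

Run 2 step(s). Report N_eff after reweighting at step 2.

step 1: w=[0.0000, 0.0000, 0.0000, 0.0000, 0.0000, 0.0000, 0.0000, 0.0000, 0.0000, 0.0004, 0.0038, 0.0088, 0.4879, 0.4991]  mean=2.9501  Neff=2.0524  idx=[12, 12, 12, 12, 12, 12, 12, 13, 13, 13, 13, 13, 13, 13]
step 2: w=[0.1429, 0.1429, 0.1429, 0.1429, 0.1429, 0.1429, 0.1429, 0.0000, 0.0000, 0.0000, 0.0000, 0.0000, 0.0000, 0.0000]  mean=2.3000  Neff=7.0000  idx=[0, 0, 1, 1, 2, 2, 3, 3, 4, 4, 5, 5, 6, 6]

N_eff = 7.0000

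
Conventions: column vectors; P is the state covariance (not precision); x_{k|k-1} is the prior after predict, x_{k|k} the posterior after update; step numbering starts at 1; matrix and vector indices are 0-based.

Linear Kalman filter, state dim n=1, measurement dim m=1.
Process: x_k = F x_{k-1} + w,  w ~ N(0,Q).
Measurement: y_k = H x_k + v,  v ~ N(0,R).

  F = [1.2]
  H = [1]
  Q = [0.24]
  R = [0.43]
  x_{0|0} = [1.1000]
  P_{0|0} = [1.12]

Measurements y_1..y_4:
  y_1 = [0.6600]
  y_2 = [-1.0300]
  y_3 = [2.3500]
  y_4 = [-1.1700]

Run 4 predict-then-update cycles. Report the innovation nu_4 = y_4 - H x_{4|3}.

innov = [-2.6693]

step 1: x^-=[1.3200]  P^-=[1.8528]  S=[2.2828]  K=[0.8116]  nu=[-0.6600]  x^+=[0.7843]  P^+=[0.3490]
step 2: x^-=[0.9412]  P^-=[0.7426]  S=[1.1726]  K=[0.6333]  nu=[-1.9712]  x^+=[-0.3071]  P^+=[0.2723]
step 3: x^-=[-0.3686]  P^-=[0.6321]  S=[1.0621]  K=[0.5952]  nu=[2.7186]  x^+=[1.2494]  P^+=[0.2559]
step 4: x^-=[1.4993]  P^-=[0.6085]  S=[1.0385]  K=[0.5859]  nu=[-2.6693]  x^+=[-0.0648]  P^+=[0.2520]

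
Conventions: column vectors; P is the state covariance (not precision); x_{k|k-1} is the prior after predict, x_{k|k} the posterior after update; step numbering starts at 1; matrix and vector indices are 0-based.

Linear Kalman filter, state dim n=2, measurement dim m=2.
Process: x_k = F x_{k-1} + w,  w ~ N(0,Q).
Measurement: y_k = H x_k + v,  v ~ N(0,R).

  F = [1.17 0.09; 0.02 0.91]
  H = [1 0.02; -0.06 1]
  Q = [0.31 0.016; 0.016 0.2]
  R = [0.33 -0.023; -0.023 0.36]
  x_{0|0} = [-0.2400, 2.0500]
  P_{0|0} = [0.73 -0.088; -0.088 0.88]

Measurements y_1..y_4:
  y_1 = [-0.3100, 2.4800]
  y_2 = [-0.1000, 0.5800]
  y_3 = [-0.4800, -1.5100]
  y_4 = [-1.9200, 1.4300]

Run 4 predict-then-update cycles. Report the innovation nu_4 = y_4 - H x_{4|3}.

step 1: x^-=[-0.0963, 1.8607]  P^-=[1.2979 0.0113; 0.0113 0.9258]  S=[1.6287 -0.0711; -0.0711 1.2891]  K=[0.7967 -0.0077; 0.0497 0.7204]  nu=[-0.2509, 0.6135]  x^+=[-0.3009, 2.2902]  P^+=[0.2632 -0.0053; -0.0053 0.2579]
step 2: x^-=[-0.1460, 2.0781]  P^-=[0.6712 0.0376; 0.0376 0.4135]  S=[1.0029 -0.0174; -0.0174 0.7714]  K=[0.6702 0.0117; 0.0550 0.5343]  nu=[0.0044, -1.5068]  x^+=[-0.1606, 1.2732]  P^+=[0.2209 0.0020; 0.0020 0.1912]
step 3: x^-=[-0.0734, 1.1554]  P^-=[0.6143 0.0390; 0.0390 0.3585]  S=[0.9460 -0.0137; -0.0137 0.7160]  K=[0.6504 0.0155; 0.0560 0.4985]  nu=[-0.4297, -2.6698]  x^+=[-0.3942, -0.1996]  P^+=[0.2142 0.0035; 0.0035 0.1784]
step 4: x^-=[-0.4792, -0.1895]  P^-=[0.6054 0.0393; 0.0393 0.3479]  S=[0.9371 -0.0131; -0.0131 0.7054]  K=[0.6471 0.0163; 0.0562 0.4909]  nu=[-1.4370, 1.5907]  x^+=[-1.3832, 0.5106]  P^+=[0.2131 0.0038; 0.0038 0.1757]

innov = [-1.4370, 1.5907]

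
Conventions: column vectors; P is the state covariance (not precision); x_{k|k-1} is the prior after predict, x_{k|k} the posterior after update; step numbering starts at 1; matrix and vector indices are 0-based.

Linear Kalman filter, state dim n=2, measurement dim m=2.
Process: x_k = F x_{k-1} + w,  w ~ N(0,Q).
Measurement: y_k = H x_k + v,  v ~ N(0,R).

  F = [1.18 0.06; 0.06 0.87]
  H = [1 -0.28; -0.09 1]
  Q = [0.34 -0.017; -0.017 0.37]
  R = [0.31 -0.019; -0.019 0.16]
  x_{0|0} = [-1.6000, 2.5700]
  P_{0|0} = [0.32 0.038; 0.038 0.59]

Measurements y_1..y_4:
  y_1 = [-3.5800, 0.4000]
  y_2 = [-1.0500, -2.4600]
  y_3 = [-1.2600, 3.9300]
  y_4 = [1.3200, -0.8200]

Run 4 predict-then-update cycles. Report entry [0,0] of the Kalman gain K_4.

step 1: x^-=[-1.7338, 2.1399]  P^-=[0.7931 0.0756; 0.0756 0.8217]  S=[1.1252 -0.2429; -0.2429 0.9745]  K=[0.7261 0.1853; 0.0457 0.8476]  nu=[-1.2470, -1.8959]  x^+=[-2.9906, 0.4759]  P^+=[0.2318 0.0367; 0.0367 0.1381]
step 2: x^-=[-3.5004, 0.2346]  P^-=[0.6685 0.0445; 0.0445 0.4792]  S=[0.9912 -0.1678; -0.1678 0.6366]  K=[0.6884 0.1567; 0.0375 0.7563]  nu=[2.5161, -3.0096]  x^+=[-2.2400, -1.9473]  P^+=[0.2193 0.0317; 0.0317 0.1232]
step 3: x^-=[-2.7600, -1.8285]  P^-=[0.6503 0.0377; 0.0377 0.4673]  S=[0.9759 -0.1698; -0.1698 0.6258]  K=[0.6820 0.1517; 0.0351 0.7509]  nu=[0.9880, 5.5101]  x^+=[-1.2506, 2.3435]  P^+=[0.2172 0.0309; 0.0309 0.1222]
step 4: x^-=[-1.3350, 1.9638]  P^-=[0.6472 0.0365; 0.0365 0.4665]  S=[0.9733 -0.1704; -0.1704 0.6252]  K=[0.6808 0.1509; 0.0347 0.7504]  nu=[3.2049, -2.9040]  x^+=[0.4089, -0.1041]  P^+=[0.2168 0.0307; 0.0307 0.1222]

K[0,0] = 0.6808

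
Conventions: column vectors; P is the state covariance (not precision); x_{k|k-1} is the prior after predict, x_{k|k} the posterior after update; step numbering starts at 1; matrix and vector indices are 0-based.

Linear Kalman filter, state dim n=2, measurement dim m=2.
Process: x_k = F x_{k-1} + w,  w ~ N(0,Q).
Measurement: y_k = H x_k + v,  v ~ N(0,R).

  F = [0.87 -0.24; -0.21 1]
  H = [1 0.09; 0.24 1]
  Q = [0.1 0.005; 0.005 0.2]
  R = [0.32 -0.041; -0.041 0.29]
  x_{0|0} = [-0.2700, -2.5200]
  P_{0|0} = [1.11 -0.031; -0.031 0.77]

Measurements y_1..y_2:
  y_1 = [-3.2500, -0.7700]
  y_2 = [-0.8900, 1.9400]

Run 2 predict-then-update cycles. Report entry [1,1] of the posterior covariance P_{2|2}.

step 1: x^-=[0.3699, -2.4633]  P^-=[0.9975 -0.4111; -0.4111 1.0320]  S=[1.2518 -0.1287; -0.1287 1.1821]  K=[0.7608 -0.0624; -0.1750 0.7705]  nu=[-3.3982, 1.6045]  x^+=[-2.3157, -0.6324]  P^+=[0.2560 -0.1107; -0.1107 0.2572]
step 2: x^-=[-1.8629, -0.1461]  P^-=[0.3548 -0.2054; -0.2054 0.5150]  S=[0.6420 -0.1193; -0.1193 0.7268]  K=[0.5086 -0.0819; -0.1327 0.6189]  nu=[0.9861, 2.5332]  x^+=[-1.5689, 1.2909]  P^+=[0.1739 -0.0864; -0.0864 0.2057]

P_post[1,1] = 0.2057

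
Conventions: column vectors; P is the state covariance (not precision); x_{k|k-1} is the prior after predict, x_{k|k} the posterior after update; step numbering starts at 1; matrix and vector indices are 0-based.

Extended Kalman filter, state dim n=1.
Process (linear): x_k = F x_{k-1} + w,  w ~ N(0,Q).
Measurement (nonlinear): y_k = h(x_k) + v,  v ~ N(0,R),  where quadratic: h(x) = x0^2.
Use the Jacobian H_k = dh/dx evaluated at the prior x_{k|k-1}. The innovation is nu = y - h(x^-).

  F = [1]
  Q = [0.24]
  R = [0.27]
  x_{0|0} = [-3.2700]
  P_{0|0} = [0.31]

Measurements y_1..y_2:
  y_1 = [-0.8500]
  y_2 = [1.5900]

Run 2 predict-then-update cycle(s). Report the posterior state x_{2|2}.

x_post = [-1.3093]

step 1: x^-=[-3.2700]  P^-=[0.5500]  H_jac=[-6.5400]  S=[23.7944]  K=[-0.1512]  nu=[-11.5429]  x^+=[-1.5251]  P^+=[0.0062]
step 2: x^-=[-1.5251]  P^-=[0.2462]  H_jac=[-3.0501]  S=[2.5608]  K=[-0.2933]  nu=[-0.7358]  x^+=[-1.3093]  P^+=[0.0260]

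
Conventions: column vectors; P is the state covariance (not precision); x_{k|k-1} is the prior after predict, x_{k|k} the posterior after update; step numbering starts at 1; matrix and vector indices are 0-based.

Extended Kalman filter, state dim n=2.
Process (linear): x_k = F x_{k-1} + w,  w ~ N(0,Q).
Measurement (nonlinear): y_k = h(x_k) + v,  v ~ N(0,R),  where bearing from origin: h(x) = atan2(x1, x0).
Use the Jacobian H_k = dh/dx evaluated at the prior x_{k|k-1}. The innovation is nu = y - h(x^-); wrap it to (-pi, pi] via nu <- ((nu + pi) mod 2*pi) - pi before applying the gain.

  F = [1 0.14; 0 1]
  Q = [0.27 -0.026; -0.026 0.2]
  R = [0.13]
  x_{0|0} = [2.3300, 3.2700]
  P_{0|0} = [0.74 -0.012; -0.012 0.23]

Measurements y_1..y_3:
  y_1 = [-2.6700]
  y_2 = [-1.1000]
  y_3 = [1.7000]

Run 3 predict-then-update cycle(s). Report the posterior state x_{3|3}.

x_post = [3.9310, 4.8641]

step 1: x^-=[2.7878, 3.2700]  P^-=[1.0111 -0.0058; -0.0058 0.4300]  H_jac=[-0.1771 0.1510]  S=[0.1718]  K=[-1.0473; 0.3838]  nu=[2.7484]  x^+=[-0.0904, 4.3249]  P^+=[0.8227 0.0633; 0.0633 0.4047]
step 2: x^-=[0.5150, 4.3249]  P^-=[1.1183 0.0939; 0.0939 0.6047]  H_jac=[-0.2280 0.0272]  S=[0.1874]  K=[-1.3469; -0.0267]  nu=[-2.5523]  x^+=[3.9526, 4.3929]  P^+=[0.7784 0.0872; 0.0872 0.6046]
step 3: x^-=[4.5676, 4.3929]  P^-=[1.0846 0.1458; 0.1458 0.8046]  H_jac=[-0.1094 0.1137]  S=[0.1498]  K=[-0.6815; 0.5045]  nu=[0.9341]  x^+=[3.9310, 4.8641]  P^+=[1.0151 0.1973; 0.1973 0.7664]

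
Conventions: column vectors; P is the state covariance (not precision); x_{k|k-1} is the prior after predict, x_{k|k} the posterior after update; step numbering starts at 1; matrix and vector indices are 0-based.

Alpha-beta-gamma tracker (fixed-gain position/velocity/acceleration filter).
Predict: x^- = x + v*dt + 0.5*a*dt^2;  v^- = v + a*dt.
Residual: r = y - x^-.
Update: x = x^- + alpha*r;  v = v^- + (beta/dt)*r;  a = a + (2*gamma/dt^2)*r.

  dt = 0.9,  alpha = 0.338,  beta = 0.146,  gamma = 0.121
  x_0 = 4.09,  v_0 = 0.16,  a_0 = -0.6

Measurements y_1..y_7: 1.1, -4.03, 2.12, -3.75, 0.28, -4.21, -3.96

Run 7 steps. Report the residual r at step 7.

resid = 2.0043

step 1: x_pred=3.9910  r=-2.8910  x^+=3.0138  v^+=-0.8490  a^+=-1.4637
step 2: x_pred=1.6569  r=-5.6869  x^+=-0.2652  v^+=-3.0889  a^+=-3.1628
step 3: x_pred=-4.3262  r=6.4462  x^+=-2.1474  v^+=-4.8897  a^+=-1.2369
step 4: x_pred=-7.0490  r=3.2990  x^+=-5.9340  v^+=-5.4677  a^+=-0.2513
step 5: x_pred=-10.9567  r=11.2367  x^+=-7.1587  v^+=-3.8710  a^+=3.1059
step 6: x_pred=-9.3847  r=5.1747  x^+=-7.6357  v^+=-0.2363  a^+=4.6519
step 7: x_pred=-5.9643  r=2.0043  x^+=-5.2868  v^+=4.2756  a^+=5.2507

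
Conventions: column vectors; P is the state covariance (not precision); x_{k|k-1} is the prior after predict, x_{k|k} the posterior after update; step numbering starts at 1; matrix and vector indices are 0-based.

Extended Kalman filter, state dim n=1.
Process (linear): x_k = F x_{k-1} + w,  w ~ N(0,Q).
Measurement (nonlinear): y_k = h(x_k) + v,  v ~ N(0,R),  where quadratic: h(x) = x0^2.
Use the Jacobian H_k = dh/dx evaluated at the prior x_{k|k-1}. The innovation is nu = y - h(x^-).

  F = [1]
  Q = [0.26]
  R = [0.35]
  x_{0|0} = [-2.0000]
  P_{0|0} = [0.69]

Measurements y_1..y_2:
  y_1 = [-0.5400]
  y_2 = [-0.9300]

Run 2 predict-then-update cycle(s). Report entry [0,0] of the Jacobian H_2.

H_jac[0,0] = -1.7811

step 1: x^-=[-2.0000]  P^-=[0.9500]  H_jac=[-4.0000]  S=[15.5500]  K=[-0.2444]  nu=[-4.5400]  x^+=[-0.8905]  P^+=[0.0214]
step 2: x^-=[-0.8905]  P^-=[0.2814]  H_jac=[-1.7811]  S=[1.2426]  K=[-0.4033]  nu=[-1.7231]  x^+=[-0.1956]  P^+=[0.0793]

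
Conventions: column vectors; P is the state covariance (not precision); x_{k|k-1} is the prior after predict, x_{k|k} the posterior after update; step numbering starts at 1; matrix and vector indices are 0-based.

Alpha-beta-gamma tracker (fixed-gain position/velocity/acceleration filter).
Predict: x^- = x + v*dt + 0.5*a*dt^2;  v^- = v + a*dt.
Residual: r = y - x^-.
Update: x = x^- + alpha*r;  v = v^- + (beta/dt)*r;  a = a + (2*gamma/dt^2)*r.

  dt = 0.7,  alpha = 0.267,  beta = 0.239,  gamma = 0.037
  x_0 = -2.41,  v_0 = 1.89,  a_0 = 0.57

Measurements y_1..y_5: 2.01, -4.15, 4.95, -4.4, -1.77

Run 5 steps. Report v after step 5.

v_post = -1.9443

step 1: x_pred=-0.9474  r=2.9573  x^+=-0.1577  v^+=3.2987  a^+=1.0166
step 2: x_pred=2.4004  r=-6.5504  x^+=0.6515  v^+=1.7739  a^+=0.0274
step 3: x_pred=1.8999  r=3.0501  x^+=2.7143  v^+=2.8344  a^+=0.4880
step 4: x_pred=4.8179  r=-9.2179  x^+=2.3567  v^+=0.0288  a^+=-0.9041
step 5: x_pred=2.1553  r=-3.9253  x^+=1.1073  v^+=-1.9443  a^+=-1.4969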